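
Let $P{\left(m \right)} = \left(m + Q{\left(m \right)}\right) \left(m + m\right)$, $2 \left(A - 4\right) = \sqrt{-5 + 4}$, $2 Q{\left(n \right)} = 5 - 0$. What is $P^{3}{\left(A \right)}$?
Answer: $\frac{478229}{4} + \frac{329553 i}{4} \approx 1.1956 \cdot 10^{5} + 82388.0 i$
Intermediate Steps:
$Q{\left(n \right)} = \frac{5}{2}$ ($Q{\left(n \right)} = \frac{5 - 0}{2} = \frac{5 + 0}{2} = \frac{1}{2} \cdot 5 = \frac{5}{2}$)
$A = 4 + \frac{i}{2}$ ($A = 4 + \frac{\sqrt{-5 + 4}}{2} = 4 + \frac{\sqrt{-1}}{2} = 4 + \frac{i}{2} \approx 4.0 + 0.5 i$)
$P{\left(m \right)} = 2 m \left(\frac{5}{2} + m\right)$ ($P{\left(m \right)} = \left(m + \frac{5}{2}\right) \left(m + m\right) = \left(\frac{5}{2} + m\right) 2 m = 2 m \left(\frac{5}{2} + m\right)$)
$P^{3}{\left(A \right)} = \left(\left(4 + \frac{i}{2}\right) \left(5 + 2 \left(4 + \frac{i}{2}\right)\right)\right)^{3} = \left(\left(4 + \frac{i}{2}\right) \left(5 + \left(8 + i\right)\right)\right)^{3} = \left(\left(4 + \frac{i}{2}\right) \left(13 + i\right)\right)^{3} = \left(4 + \frac{i}{2}\right)^{3} \left(13 + i\right)^{3}$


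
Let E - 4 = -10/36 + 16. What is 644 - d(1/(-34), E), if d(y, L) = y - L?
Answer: 101554/153 ≈ 663.75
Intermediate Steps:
E = 355/18 (E = 4 + (-10/36 + 16) = 4 + (-10*1/36 + 16) = 4 + (-5/18 + 16) = 4 + 283/18 = 355/18 ≈ 19.722)
644 - d(1/(-34), E) = 644 - (1/(-34) - 1*355/18) = 644 - (-1/34 - 355/18) = 644 - 1*(-3022/153) = 644 + 3022/153 = 101554/153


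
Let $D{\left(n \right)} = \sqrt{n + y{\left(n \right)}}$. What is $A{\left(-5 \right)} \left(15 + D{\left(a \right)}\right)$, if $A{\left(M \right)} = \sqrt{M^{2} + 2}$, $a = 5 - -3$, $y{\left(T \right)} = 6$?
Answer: $3 \sqrt{3} \left(15 + \sqrt{14}\right) \approx 97.385$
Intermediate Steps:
$a = 8$ ($a = 5 + 3 = 8$)
$D{\left(n \right)} = \sqrt{6 + n}$ ($D{\left(n \right)} = \sqrt{n + 6} = \sqrt{6 + n}$)
$A{\left(M \right)} = \sqrt{2 + M^{2}}$
$A{\left(-5 \right)} \left(15 + D{\left(a \right)}\right) = \sqrt{2 + \left(-5\right)^{2}} \left(15 + \sqrt{6 + 8}\right) = \sqrt{2 + 25} \left(15 + \sqrt{14}\right) = \sqrt{27} \left(15 + \sqrt{14}\right) = 3 \sqrt{3} \left(15 + \sqrt{14}\right)$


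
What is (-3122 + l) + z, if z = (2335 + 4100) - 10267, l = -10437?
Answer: -17391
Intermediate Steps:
z = -3832 (z = 6435 - 10267 = -3832)
(-3122 + l) + z = (-3122 - 10437) - 3832 = -13559 - 3832 = -17391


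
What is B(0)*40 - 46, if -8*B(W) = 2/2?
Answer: -51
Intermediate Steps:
B(W) = -⅛ (B(W) = -1/(4*2) = -⅛*1 = -⅛)
B(0)*40 - 46 = -⅛*40 - 46 = -5 - 46 = -51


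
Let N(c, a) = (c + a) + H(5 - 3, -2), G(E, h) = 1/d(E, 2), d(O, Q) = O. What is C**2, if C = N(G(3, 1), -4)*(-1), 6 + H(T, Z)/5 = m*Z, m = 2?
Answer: 25921/9 ≈ 2880.1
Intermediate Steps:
G(E, h) = 1/E
H(T, Z) = -30 + 10*Z (H(T, Z) = -30 + 5*(2*Z) = -30 + 10*Z)
N(c, a) = -50 + a + c (N(c, a) = (c + a) + (-30 + 10*(-2)) = (a + c) + (-30 - 20) = (a + c) - 50 = -50 + a + c)
C = 161/3 (C = (-50 - 4 + 1/3)*(-1) = -161/3*(-1) = 161/3 ≈ 53.667)
C**2 = (161/3)**2 = 25921/9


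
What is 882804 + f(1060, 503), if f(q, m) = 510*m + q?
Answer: 1140394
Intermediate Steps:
f(q, m) = q + 510*m
882804 + f(1060, 503) = 882804 + (1060 + 510*503) = 882804 + (1060 + 256530) = 882804 + 257590 = 1140394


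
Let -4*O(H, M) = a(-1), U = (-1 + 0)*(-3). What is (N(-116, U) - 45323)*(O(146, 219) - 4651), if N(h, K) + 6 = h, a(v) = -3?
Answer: 845322445/4 ≈ 2.1133e+8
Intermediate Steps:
U = 3 (U = -1*(-3) = 3)
N(h, K) = -6 + h
O(H, M) = ¾ (O(H, M) = -¼*(-3) = ¾)
(N(-116, U) - 45323)*(O(146, 219) - 4651) = ((-6 - 116) - 45323)*(¾ - 4651) = (-122 - 45323)*(-18601/4) = -45445*(-18601/4) = 845322445/4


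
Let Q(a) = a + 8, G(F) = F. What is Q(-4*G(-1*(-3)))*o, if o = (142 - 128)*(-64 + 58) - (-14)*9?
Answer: -168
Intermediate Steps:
Q(a) = 8 + a
o = 42 (o = 14*(-6) - 1*(-126) = -84 + 126 = 42)
Q(-4*G(-1*(-3)))*o = (8 - (-4)*(-3))*42 = (8 - 4*3)*42 = (8 - 12)*42 = -4*42 = -168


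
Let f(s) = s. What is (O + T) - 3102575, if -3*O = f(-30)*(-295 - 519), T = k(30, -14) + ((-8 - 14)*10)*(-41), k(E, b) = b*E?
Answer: -3102115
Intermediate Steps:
k(E, b) = E*b
T = 8600 (T = 30*(-14) + ((-8 - 14)*10)*(-41) = -420 - 22*10*(-41) = -420 - 220*(-41) = -420 + 9020 = 8600)
O = -8140 (O = -(-10)*(-295 - 519) = -(-10)*(-814) = -⅓*24420 = -8140)
(O + T) - 3102575 = (-8140 + 8600) - 3102575 = 460 - 3102575 = -3102115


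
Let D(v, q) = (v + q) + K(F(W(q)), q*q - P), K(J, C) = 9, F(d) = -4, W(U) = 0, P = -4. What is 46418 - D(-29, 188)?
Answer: 46250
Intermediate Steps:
D(v, q) = 9 + q + v (D(v, q) = (v + q) + 9 = (q + v) + 9 = 9 + q + v)
46418 - D(-29, 188) = 46418 - (9 + 188 - 29) = 46418 - 1*168 = 46418 - 168 = 46250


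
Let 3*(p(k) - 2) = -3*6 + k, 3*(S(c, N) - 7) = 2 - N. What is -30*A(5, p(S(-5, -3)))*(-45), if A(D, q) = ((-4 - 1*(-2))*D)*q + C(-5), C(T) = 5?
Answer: 21750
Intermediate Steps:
S(c, N) = 23/3 - N/3 (S(c, N) = 7 + (2 - N)/3 = 7 + (⅔ - N/3) = 23/3 - N/3)
p(k) = -4 + k/3 (p(k) = 2 + (-3*6 + k)/3 = 2 + (-18 + k)/3 = 2 + (-6 + k/3) = -4 + k/3)
A(D, q) = 5 - 2*D*q (A(D, q) = ((-4 - 1*(-2))*D)*q + 5 = ((-4 + 2)*D)*q + 5 = (-2*D)*q + 5 = -2*D*q + 5 = 5 - 2*D*q)
-30*A(5, p(S(-5, -3)))*(-45) = -30*(5 - 2*5*(-4 + (23/3 - ⅓*(-3))/3))*(-45) = -30*(5 - 2*5*(-4 + (23/3 + 1)/3))*(-45) = -30*(5 - 2*5*(-4 + (⅓)*(26/3)))*(-45) = -30*(5 - 2*5*(-4 + 26/9))*(-45) = -30*(5 - 2*5*(-10/9))*(-45) = -30*(5 + 100/9)*(-45) = -30*145/9*(-45) = -1450/3*(-45) = 21750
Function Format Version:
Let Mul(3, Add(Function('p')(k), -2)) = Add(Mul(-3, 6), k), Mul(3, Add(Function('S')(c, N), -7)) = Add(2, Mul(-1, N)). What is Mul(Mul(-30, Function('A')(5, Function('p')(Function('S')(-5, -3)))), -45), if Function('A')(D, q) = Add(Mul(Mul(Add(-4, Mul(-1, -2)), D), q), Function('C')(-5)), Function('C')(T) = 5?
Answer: 21750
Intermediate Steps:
Function('S')(c, N) = Add(Rational(23, 3), Mul(Rational(-1, 3), N)) (Function('S')(c, N) = Add(7, Mul(Rational(1, 3), Add(2, Mul(-1, N)))) = Add(7, Add(Rational(2, 3), Mul(Rational(-1, 3), N))) = Add(Rational(23, 3), Mul(Rational(-1, 3), N)))
Function('p')(k) = Add(-4, Mul(Rational(1, 3), k)) (Function('p')(k) = Add(2, Mul(Rational(1, 3), Add(Mul(-3, 6), k))) = Add(2, Mul(Rational(1, 3), Add(-18, k))) = Add(2, Add(-6, Mul(Rational(1, 3), k))) = Add(-4, Mul(Rational(1, 3), k)))
Function('A')(D, q) = Add(5, Mul(-2, D, q)) (Function('A')(D, q) = Add(Mul(Mul(Add(-4, Mul(-1, -2)), D), q), 5) = Add(Mul(Mul(Add(-4, 2), D), q), 5) = Add(Mul(Mul(-2, D), q), 5) = Add(Mul(-2, D, q), 5) = Add(5, Mul(-2, D, q)))
Mul(Mul(-30, Function('A')(5, Function('p')(Function('S')(-5, -3)))), -45) = Mul(Mul(-30, Add(5, Mul(-2, 5, Add(-4, Mul(Rational(1, 3), Add(Rational(23, 3), Mul(Rational(-1, 3), -3))))))), -45) = Mul(Mul(-30, Add(5, Mul(-2, 5, Add(-4, Mul(Rational(1, 3), Add(Rational(23, 3), 1)))))), -45) = Mul(Mul(-30, Add(5, Mul(-2, 5, Add(-4, Mul(Rational(1, 3), Rational(26, 3)))))), -45) = Mul(Mul(-30, Add(5, Mul(-2, 5, Add(-4, Rational(26, 9))))), -45) = Mul(Mul(-30, Add(5, Mul(-2, 5, Rational(-10, 9)))), -45) = Mul(Mul(-30, Add(5, Rational(100, 9))), -45) = Mul(Mul(-30, Rational(145, 9)), -45) = Mul(Rational(-1450, 3), -45) = 21750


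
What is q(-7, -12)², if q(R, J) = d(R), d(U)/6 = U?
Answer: 1764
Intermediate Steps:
d(U) = 6*U
q(R, J) = 6*R
q(-7, -12)² = (6*(-7))² = (-42)² = 1764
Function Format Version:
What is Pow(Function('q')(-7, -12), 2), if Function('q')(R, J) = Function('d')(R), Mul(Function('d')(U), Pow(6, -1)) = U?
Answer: 1764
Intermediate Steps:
Function('d')(U) = Mul(6, U)
Function('q')(R, J) = Mul(6, R)
Pow(Function('q')(-7, -12), 2) = Pow(Mul(6, -7), 2) = Pow(-42, 2) = 1764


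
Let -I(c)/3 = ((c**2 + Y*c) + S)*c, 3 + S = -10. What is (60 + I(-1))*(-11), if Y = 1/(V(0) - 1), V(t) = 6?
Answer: -1287/5 ≈ -257.40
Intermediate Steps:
S = -13 (S = -3 - 10 = -13)
Y = 1/5 (Y = 1/(6 - 1) = 1/5 ≈ 0.20000)
I(c) = -3*c*(-13 + c**2 + c/5) (I(c) = -3*((c**2 + c/5) - 13)*c = -3*(-13 + c**2 + c/5)*c = -3*c*(-13 + c**2 + c/5))
(60 + I(-1))*(-11) = (60 + (3/5)*(-1)*(65 - 1*(-1) - 5*(-1)**2))*(-11) = (60 + (3/5)*(-1)*(65 + 1 - 5*1))*(-11) = (60 + (3/5)*(-1)*(65 + 1 - 5))*(-11) = (60 + (3/5)*(-1)*61)*(-11) = (60 - 183/5)*(-11) = (117/5)*(-11) = -1287/5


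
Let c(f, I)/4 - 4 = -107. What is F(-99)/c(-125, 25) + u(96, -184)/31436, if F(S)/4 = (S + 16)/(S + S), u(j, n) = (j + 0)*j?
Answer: 46335479/160276446 ≈ 0.28910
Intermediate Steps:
c(f, I) = -412 (c(f, I) = 16 + 4*(-107) = 16 - 428 = -412)
u(j, n) = j**2 (u(j, n) = j*j = j**2)
F(S) = 2*(16 + S)/S (F(S) = 4*((S + 16)/(S + S)) = 4*((16 + S)/((2*S))) = 4*((16 + S)*(1/(2*S))) = 4*((16 + S)/(2*S)) = 2*(16 + S)/S)
F(-99)/c(-125, 25) + u(96, -184)/31436 = (2 + 32/(-99))/(-412) + 96**2/31436 = (2 + 32*(-1/99))*(-1/412) + 9216*(1/31436) = (2 - 32/99)*(-1/412) + 2304/7859 = (166/99)*(-1/412) + 2304/7859 = -83/20394 + 2304/7859 = 46335479/160276446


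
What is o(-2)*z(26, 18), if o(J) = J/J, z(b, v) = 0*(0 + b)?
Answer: 0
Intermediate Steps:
z(b, v) = 0 (z(b, v) = 0*b = 0)
o(J) = 1
o(-2)*z(26, 18) = 1*0 = 0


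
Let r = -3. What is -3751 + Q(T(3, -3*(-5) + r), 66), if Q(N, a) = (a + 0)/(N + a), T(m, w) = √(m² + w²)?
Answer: -1751233/467 - 22*√17/467 ≈ -3750.2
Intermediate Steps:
Q(N, a) = a/(N + a)
-3751 + Q(T(3, -3*(-5) + r), 66) = -3751 + 66/(√(3² + (-3*(-5) - 3)²) + 66) = -3751 + 66/(√(9 + (15 - 3)²) + 66) = -3751 + 66/(√(9 + 12²) + 66) = -3751 + 66/(√(9 + 144) + 66) = -3751 + 66/(√153 + 66) = -3751 + 66/(3*√17 + 66) = -3751 + 66/(66 + 3*√17)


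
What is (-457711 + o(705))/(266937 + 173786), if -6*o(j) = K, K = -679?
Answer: -2745587/2644338 ≈ -1.0383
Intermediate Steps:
o(j) = 679/6 (o(j) = -1/6*(-679) = 679/6)
(-457711 + o(705))/(266937 + 173786) = (-457711 + 679/6)/(266937 + 173786) = -2745587/6/440723 = -2745587/6*1/440723 = -2745587/2644338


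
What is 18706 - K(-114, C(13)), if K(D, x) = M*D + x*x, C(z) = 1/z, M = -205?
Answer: -788217/169 ≈ -4664.0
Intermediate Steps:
K(D, x) = x² - 205*D (K(D, x) = -205*D + x*x = -205*D + x² = x² - 205*D)
18706 - K(-114, C(13)) = 18706 - ((1/13)² - 205*(-114)) = 18706 - ((1/13)² + 23370) = 18706 - (1/169 + 23370) = 18706 - 1*3949531/169 = 18706 - 3949531/169 = -788217/169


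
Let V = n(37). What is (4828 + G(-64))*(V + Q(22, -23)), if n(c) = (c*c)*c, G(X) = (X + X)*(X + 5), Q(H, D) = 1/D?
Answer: 14422922840/23 ≈ 6.2708e+8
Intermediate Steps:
G(X) = 2*X*(5 + X) (G(X) = (2*X)*(5 + X) = 2*X*(5 + X))
n(c) = c³ (n(c) = c²*c = c³)
V = 50653 (V = 37³ = 50653)
(4828 + G(-64))*(V + Q(22, -23)) = (4828 + 2*(-64)*(5 - 64))*(50653 + 1/(-23)) = (4828 + 2*(-64)*(-59))*(50653 - 1/23) = (4828 + 7552)*(1165018/23) = 12380*(1165018/23) = 14422922840/23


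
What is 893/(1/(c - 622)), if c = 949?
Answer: 292011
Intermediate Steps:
893/(1/(c - 622)) = 893/(1/(949 - 622)) = 893/(1/327) = 893*327 = 292011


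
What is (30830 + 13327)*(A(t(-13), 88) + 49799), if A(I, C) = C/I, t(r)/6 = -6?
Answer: 6596599511/3 ≈ 2.1989e+9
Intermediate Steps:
t(r) = -36 (t(r) = 6*(-6) = -36)
(30830 + 13327)*(A(t(-13), 88) + 49799) = (30830 + 13327)*(88/(-36) + 49799) = 44157*(88*(-1/36) + 49799) = 44157*(-22/9 + 49799) = 44157*(448169/9) = 6596599511/3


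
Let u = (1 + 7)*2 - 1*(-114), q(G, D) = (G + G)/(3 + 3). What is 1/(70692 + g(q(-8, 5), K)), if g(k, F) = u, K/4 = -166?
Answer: 1/70822 ≈ 1.4120e-5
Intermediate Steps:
K = -664 (K = 4*(-166) = -664)
q(G, D) = G/3 (q(G, D) = (2*G)/6 = (2*G)*(⅙) = G/3)
u = 130 (u = 8*2 + 114 = 16 + 114 = 130)
g(k, F) = 130
1/(70692 + g(q(-8, 5), K)) = 1/(70692 + 130) = 1/70822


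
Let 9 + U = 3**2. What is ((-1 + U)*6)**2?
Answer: 36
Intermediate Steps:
U = 0 (U = -9 + 3**2 = -9 + 9 = 0)
((-1 + U)*6)**2 = ((-1 + 0)*6)**2 = (-1*6)**2 = (-6)**2 = 36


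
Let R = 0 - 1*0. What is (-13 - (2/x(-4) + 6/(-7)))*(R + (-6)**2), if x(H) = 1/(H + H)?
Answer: 972/7 ≈ 138.86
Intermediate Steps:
x(H) = 1/(2*H)
R = 0 (R = 0 + 0 = 0)
(-13 - (2/x(-4) + 6/(-7)))*(R + (-6)**2) = (-13 - (2/(((1/2)/(-4))) + 6/(-7)))*(0 + (-6)**2) = (-13 - (2/(((1/2)*(-1/4))) + 6*(-1/7)))*(0 + 36) = (-13 - (2/(-1/8) - 6/7))*36 = (-13 - (2*(-8) - 6/7))*36 = (-13 - (-16 - 6/7))*36 = (-13 - 1*(-118/7))*36 = (-13 + 118/7)*36 = (27/7)*36 = 972/7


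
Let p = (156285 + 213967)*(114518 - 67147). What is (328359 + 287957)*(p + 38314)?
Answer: 10809717818170696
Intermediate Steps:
p = 17539207492 (p = 370252*47371 = 17539207492)
(328359 + 287957)*(p + 38314) = (328359 + 287957)*(17539207492 + 38314) = 616316*17539245806 = 10809717818170696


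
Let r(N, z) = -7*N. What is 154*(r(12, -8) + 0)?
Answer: -12936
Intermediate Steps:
154*(r(12, -8) + 0) = 154*(-7*12 + 0) = 154*(-84 + 0) = 154*(-84) = -12936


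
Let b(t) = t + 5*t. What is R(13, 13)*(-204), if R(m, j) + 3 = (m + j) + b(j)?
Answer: -20604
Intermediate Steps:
b(t) = 6*t
R(m, j) = -3 + m + 7*j (R(m, j) = -3 + ((m + j) + 6*j) = -3 + ((j + m) + 6*j) = -3 + (m + 7*j) = -3 + m + 7*j)
R(13, 13)*(-204) = (-3 + 13 + 7*13)*(-204) = (-3 + 13 + 91)*(-204) = 101*(-204) = -20604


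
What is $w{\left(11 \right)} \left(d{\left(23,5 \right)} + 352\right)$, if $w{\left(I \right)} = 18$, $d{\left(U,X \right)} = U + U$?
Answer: $7164$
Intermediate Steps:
$d{\left(U,X \right)} = 2 U$
$w{\left(11 \right)} \left(d{\left(23,5 \right)} + 352\right) = 18 \left(2 \cdot 23 + 352\right) = 18 \left(46 + 352\right) = 18 \cdot 398 = 7164$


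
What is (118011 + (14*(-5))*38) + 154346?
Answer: 269697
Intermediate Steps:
(118011 + (14*(-5))*38) + 154346 = (118011 - 70*38) + 154346 = (118011 - 2660) + 154346 = 115351 + 154346 = 269697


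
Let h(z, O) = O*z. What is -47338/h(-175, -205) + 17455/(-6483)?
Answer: -933090379/232577625 ≈ -4.0120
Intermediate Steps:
-47338/h(-175, -205) + 17455/(-6483) = -47338/((-205*(-175))) + 17455/(-6483) = -47338/35875 + 17455*(-1/6483) = -47338*1/35875 - 17455/6483 = -47338/35875 - 17455/6483 = -933090379/232577625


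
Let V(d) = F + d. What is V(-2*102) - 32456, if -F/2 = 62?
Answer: -32784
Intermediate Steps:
F = -124 (F = -2*62 = -124)
V(d) = -124 + d
V(-2*102) - 32456 = (-124 - 2*102) - 32456 = (-124 - 204) - 32456 = -328 - 32456 = -32784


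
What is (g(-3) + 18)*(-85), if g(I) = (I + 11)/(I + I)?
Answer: -4250/3 ≈ -1416.7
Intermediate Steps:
g(I) = (11 + I)/(2*I) (g(I) = (11 + I)/((2*I)) = (11 + I)*(1/(2*I)) = (11 + I)/(2*I))
(g(-3) + 18)*(-85) = ((½)*(11 - 3)/(-3) + 18)*(-85) = ((½)*(-⅓)*8 + 18)*(-85) = (-4/3 + 18)*(-85) = (50/3)*(-85) = -4250/3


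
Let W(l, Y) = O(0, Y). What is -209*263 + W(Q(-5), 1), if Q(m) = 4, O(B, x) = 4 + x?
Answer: -54962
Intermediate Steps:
W(l, Y) = 4 + Y
-209*263 + W(Q(-5), 1) = -209*263 + (4 + 1) = -54967 + 5 = -54962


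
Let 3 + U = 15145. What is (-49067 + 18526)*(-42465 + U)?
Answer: 834471743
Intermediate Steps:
U = 15142 (U = -3 + 15145 = 15142)
(-49067 + 18526)*(-42465 + U) = (-49067 + 18526)*(-42465 + 15142) = -30541*(-27323) = 834471743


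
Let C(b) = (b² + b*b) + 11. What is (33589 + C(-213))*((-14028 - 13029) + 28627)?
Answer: 195210660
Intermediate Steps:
C(b) = 11 + 2*b² (C(b) = (b² + b²) + 11 = 2*b² + 11 = 11 + 2*b²)
(33589 + C(-213))*((-14028 - 13029) + 28627) = (33589 + (11 + 2*(-213)²))*((-14028 - 13029) + 28627) = (33589 + (11 + 2*45369))*(-27057 + 28627) = (33589 + (11 + 90738))*1570 = (33589 + 90749)*1570 = 124338*1570 = 195210660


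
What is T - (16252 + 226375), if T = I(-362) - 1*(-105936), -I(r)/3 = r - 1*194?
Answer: -135023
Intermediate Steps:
I(r) = 582 - 3*r (I(r) = -3*(r - 1*194) = -3*(r - 194) = -3*(-194 + r) = 582 - 3*r)
T = 107604 (T = (582 - 3*(-362)) - 1*(-105936) = (582 + 1086) + 105936 = 1668 + 105936 = 107604)
T - (16252 + 226375) = 107604 - (16252 + 226375) = 107604 - 1*242627 = 107604 - 242627 = -135023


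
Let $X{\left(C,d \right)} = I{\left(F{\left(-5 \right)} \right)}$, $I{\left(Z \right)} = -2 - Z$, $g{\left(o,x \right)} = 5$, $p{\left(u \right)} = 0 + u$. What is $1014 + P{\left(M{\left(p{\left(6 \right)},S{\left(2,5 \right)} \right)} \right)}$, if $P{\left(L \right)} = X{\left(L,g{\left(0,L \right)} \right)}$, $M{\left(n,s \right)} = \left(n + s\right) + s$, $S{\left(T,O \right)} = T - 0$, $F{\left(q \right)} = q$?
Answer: $1017$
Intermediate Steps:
$p{\left(u \right)} = u$
$S{\left(T,O \right)} = T$ ($S{\left(T,O \right)} = T + 0 = T$)
$M{\left(n,s \right)} = n + 2 s$
$X{\left(C,d \right)} = 3$ ($X{\left(C,d \right)} = -2 - -5 = -2 + 5 = 3$)
$P{\left(L \right)} = 3$
$1014 + P{\left(M{\left(p{\left(6 \right)},S{\left(2,5 \right)} \right)} \right)} = 1014 + 3 = 1017$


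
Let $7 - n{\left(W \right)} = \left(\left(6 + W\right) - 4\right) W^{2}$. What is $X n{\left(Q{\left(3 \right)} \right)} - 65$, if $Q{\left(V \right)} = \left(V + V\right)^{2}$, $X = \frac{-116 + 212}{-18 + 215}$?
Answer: $- \frac{4739941}{197} \approx -24061.0$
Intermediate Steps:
$X = \frac{96}{197} \approx 0.48731$
$Q{\left(V \right)} = 4 V^{2}$ ($Q{\left(V \right)} = \left(2 V\right)^{2} = 4 V^{2}$)
$n{\left(W \right)} = 7 - W^{2} \left(2 + W\right)$ ($n{\left(W \right)} = 7 - \left(\left(6 + W\right) - 4\right) W^{2} = 7 - \left(2 + W\right) W^{2} = 7 - W^{2} \left(2 + W\right)$)
$X n{\left(Q{\left(3 \right)} \right)} - 65 = \frac{96 \left(7 - \left(4 \cdot 3^{2}\right)^{3} - 2 \left(4 \cdot 3^{2}\right)^{2}\right)}{197} - 65 = \frac{96 \left(7 - \left(4 \cdot 9\right)^{3} - 2 \left(4 \cdot 9\right)^{2}\right)}{197} - 65 = \frac{96 \left(7 - 36^{3} - 2 \cdot 36^{2}\right)}{197} - 65 = \frac{96 \left(7 - 46656 - 2592\right)}{197} - 65 = \frac{96}{197} \left(-49241\right) - 65 = - \frac{4727136}{197} - 65 = - \frac{4739941}{197}$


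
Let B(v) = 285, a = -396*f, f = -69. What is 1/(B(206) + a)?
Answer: 1/27609 ≈ 3.6220e-5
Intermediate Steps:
a = 27324 (a = -396*(-69) = 27324)
1/(B(206) + a) = 1/(285 + 27324) = 1/27609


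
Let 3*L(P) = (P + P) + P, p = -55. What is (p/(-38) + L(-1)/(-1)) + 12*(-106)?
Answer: -48243/38 ≈ -1269.6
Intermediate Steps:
L(P) = P (L(P) = ((P + P) + P)/3 = (2*P + P)/3 = (3*P)/3 = P)
(p/(-38) + L(-1)/(-1)) + 12*(-106) = (-55/(-38) - 1/(-1)) + 12*(-106) = (-55*(-1/38) - 1*(-1)) - 1272 = (55/38 + 1) - 1272 = 93/38 - 1272 = -48243/38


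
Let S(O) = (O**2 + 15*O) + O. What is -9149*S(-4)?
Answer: 439152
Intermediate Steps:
S(O) = O**2 + 16*O
-9149*S(-4) = -(-36596)*(16 - 4) = -(-36596)*12 = -9149*(-48) = 439152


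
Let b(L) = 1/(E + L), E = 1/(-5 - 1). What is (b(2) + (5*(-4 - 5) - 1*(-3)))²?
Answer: 207936/121 ≈ 1718.5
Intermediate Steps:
E = -⅙ (E = 1/(-6) = -⅙ ≈ -0.16667)
b(L) = 1/(-⅙ + L)
(b(2) + (5*(-4 - 5) - 1*(-3)))² = (6/(-1 + 6*2) + (5*(-4 - 5) - 1*(-3)))² = (6/(-1 + 12) + (5*(-9) + 3))² = (6/11 + (-45 + 3))² = (6*(1/11) - 42)² = (6/11 - 42)² = (-456/11)² = 207936/121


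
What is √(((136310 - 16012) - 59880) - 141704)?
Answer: I*√81286 ≈ 285.11*I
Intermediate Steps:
√(((136310 - 16012) - 59880) - 141704) = √((120298 - 59880) - 141704) = √(60418 - 141704) = √(-81286) = I*√81286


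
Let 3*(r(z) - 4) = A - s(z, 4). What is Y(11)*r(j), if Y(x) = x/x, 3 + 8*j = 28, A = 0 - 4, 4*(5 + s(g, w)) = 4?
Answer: 4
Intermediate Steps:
s(g, w) = -4 (s(g, w) = -5 + (1/4)*4 = -5 + 1 = -4)
A = -4
j = 25/8 (j = -3/8 + (1/8)*28 = -3/8 + 7/2 = 25/8 ≈ 3.1250)
r(z) = 4 (r(z) = 4 + (-4 - 1*(-4))/3 = 4 + (-4 + 4)/3 = 4 + (1/3)*0 = 4 + 0 = 4)
Y(x) = 1
Y(11)*r(j) = 1*4 = 4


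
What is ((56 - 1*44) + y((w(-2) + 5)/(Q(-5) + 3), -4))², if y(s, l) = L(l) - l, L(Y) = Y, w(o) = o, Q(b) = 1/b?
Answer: 144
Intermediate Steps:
Q(b) = 1/b
y(s, l) = 0 (y(s, l) = l - l = 0)
((56 - 1*44) + y((w(-2) + 5)/(Q(-5) + 3), -4))² = ((56 - 1*44) + 0)² = ((56 - 44) + 0)² = (12 + 0)² = 12² = 144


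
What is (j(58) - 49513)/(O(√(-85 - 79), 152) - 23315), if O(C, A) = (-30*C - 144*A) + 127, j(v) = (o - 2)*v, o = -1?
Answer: 559922803/507998344 - 745305*I*√41/507998344 ≈ 1.1022 - 0.0093943*I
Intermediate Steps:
j(v) = -3*v (j(v) = (-1 - 2)*v = -3*v)
O(C, A) = 127 - 144*A - 30*C (O(C, A) = (-144*A - 30*C) + 127 = 127 - 144*A - 30*C)
(j(58) - 49513)/(O(√(-85 - 79), 152) - 23315) = (-3*58 - 49513)/((127 - 144*152 - 30*√(-85 - 79)) - 23315) = (-174 - 49513)/((127 - 21888 - 60*I*√41) - 23315) = -49687/((127 - 21888 - 60*I*√41) - 23315) = -49687/((-21761 - 60*I*√41) - 23315) = -49687/(-45076 - 60*I*√41)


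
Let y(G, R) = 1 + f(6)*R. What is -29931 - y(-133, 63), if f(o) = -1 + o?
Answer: -30247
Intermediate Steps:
y(G, R) = 1 + 5*R (y(G, R) = 1 + (-1 + 6)*R = 1 + 5*R)
-29931 - y(-133, 63) = -29931 - (1 + 5*63) = -29931 - (1 + 315) = -29931 - 1*316 = -29931 - 316 = -30247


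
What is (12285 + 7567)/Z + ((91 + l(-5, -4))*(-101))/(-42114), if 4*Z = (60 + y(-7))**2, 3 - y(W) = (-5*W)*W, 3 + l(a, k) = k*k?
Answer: 19377857/17835279 ≈ 1.0865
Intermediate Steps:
l(a, k) = -3 + k**2 (l(a, k) = -3 + k*k = -3 + k**2)
y(W) = 3 + 5*W**2 (y(W) = 3 - (-5*W)*W = 3 - (-5)*W**2 = 3 + 5*W**2)
Z = 23716 (Z = (60 + (3 + 5*(-7)**2))**2/4 = (60 + (3 + 5*49))**2/4 = (60 + (3 + 245))**2/4 = (60 + 248)**2/4 = (1/4)*308**2 = (1/4)*94864 = 23716)
(12285 + 7567)/Z + ((91 + l(-5, -4))*(-101))/(-42114) = (12285 + 7567)/23716 + ((91 + (-3 + (-4)**2))*(-101))/(-42114) = 19852*(1/23716) + ((91 + (-3 + 16))*(-101))*(-1/42114) = 709/847 + ((91 + 13)*(-101))*(-1/42114) = 709/847 + (104*(-101))*(-1/42114) = 709/847 - 10504*(-1/42114) = 709/847 + 5252/21057 = 19377857/17835279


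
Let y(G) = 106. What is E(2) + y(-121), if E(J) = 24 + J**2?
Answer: 134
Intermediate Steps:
E(2) + y(-121) = (24 + 2**2) + 106 = (24 + 4) + 106 = 28 + 106 = 134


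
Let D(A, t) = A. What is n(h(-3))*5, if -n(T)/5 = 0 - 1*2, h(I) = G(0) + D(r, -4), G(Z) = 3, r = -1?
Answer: 50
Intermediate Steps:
h(I) = 2 (h(I) = 3 - 1 = 2)
n(T) = 10 (n(T) = -5*(0 - 1*2) = -5*(0 - 2) = -5*(-2) = 10)
n(h(-3))*5 = 10*5 = 50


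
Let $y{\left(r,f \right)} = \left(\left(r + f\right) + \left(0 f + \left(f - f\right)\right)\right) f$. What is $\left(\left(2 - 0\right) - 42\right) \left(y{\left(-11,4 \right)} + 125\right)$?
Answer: $-3880$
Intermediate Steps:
$y{\left(r,f \right)} = f \left(f + r\right)$ ($y{\left(r,f \right)} = \left(\left(f + r\right) + \left(0 + 0\right)\right) f = \left(\left(f + r\right) + 0\right) f = \left(f + r\right) f = f \left(f + r\right)$)
$\left(\left(2 - 0\right) - 42\right) \left(y{\left(-11,4 \right)} + 125\right) = \left(\left(2 - 0\right) - 42\right) \left(4 \left(4 - 11\right) + 125\right) = \left(\left(2 + 0\right) - 42\right) \left(4 \left(-7\right) + 125\right) = \left(2 - 42\right) \left(-28 + 125\right) = \left(-40\right) 97 = -3880$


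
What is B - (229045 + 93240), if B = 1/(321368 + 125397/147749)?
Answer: -15302712530108516/47481926029 ≈ -3.2229e+5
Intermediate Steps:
B = 147749/47481926029 (B = 1/(321368 + 125397*(1/147749)) = 1/(321368 + 125397/147749) = 1/(47481926029/147749) = 147749/47481926029 ≈ 3.1117e-6)
B - (229045 + 93240) = 147749/47481926029 - (229045 + 93240) = 147749/47481926029 - 1*322285 = 147749/47481926029 - 322285 = -15302712530108516/47481926029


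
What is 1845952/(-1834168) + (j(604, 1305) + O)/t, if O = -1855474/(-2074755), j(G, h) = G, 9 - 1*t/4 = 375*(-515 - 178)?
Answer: -248688443756710523/247243841846963640 ≈ -1.0058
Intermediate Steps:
t = 1039536 (t = 36 - 1500*(-515 - 178) = 36 - 1500*(-693) = 36 - 4*(-259875) = 36 + 1039500 = 1039536)
O = 1855474/2074755 (O = -1855474*(-1/2074755) = 1855474/2074755 ≈ 0.89431)
1845952/(-1834168) + (j(604, 1305) + O)/t = 1845952/(-1834168) + (604 + 1855474/2074755)/1039536 = 1845952*(-1/1834168) + (1255007494/2074755)*(1/1039536) = -230744/229271 + 627503747/1078391256840 = -248688443756710523/247243841846963640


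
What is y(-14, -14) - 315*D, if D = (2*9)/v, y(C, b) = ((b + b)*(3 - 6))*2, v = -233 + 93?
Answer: 417/2 ≈ 208.50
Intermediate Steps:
v = -140
y(C, b) = -12*b (y(C, b) = ((2*b)*(-3))*2 = -6*b*2 = -12*b)
D = -9/70 (D = (2*9)/(-140) = 18*(-1/140) = -9/70 ≈ -0.12857)
y(-14, -14) - 315*D = -12*(-14) - 315*(-9/70) = 168 + 81/2 = 417/2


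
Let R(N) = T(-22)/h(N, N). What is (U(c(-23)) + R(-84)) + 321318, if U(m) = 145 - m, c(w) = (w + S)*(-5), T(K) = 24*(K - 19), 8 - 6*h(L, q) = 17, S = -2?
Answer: 321994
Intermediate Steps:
h(L, q) = -3/2 (h(L, q) = 4/3 - 1/6*17 = 4/3 - 17/6 = -3/2)
T(K) = -456 + 24*K (T(K) = 24*(-19 + K) = -456 + 24*K)
c(w) = 10 - 5*w (c(w) = (w - 2)*(-5) = (-2 + w)*(-5) = 10 - 5*w)
R(N) = 656 (R(N) = (-456 + 24*(-22))/(-3/2) = (-456 - 528)*(-2/3) = -984*(-2/3) = 656)
(U(c(-23)) + R(-84)) + 321318 = ((145 - (10 - 5*(-23))) + 656) + 321318 = ((145 - (10 + 115)) + 656) + 321318 = ((145 - 1*125) + 656) + 321318 = ((145 - 125) + 656) + 321318 = (20 + 656) + 321318 = 676 + 321318 = 321994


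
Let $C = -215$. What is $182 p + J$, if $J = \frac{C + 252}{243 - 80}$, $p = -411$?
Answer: $- \frac{12192689}{163} \approx -74802.0$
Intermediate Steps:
$J = \frac{37}{163}$ ($J = \frac{-215 + 252}{243 - 80} = \frac{37}{163} \approx 0.22699$)
$182 p + J = 182 \left(-411\right) + \frac{37}{163} = -74802 + \frac{37}{163} = - \frac{12192689}{163}$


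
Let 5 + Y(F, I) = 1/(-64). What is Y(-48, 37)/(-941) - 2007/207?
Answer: -13422569/1385152 ≈ -9.6903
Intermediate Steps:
Y(F, I) = -321/64 (Y(F, I) = -5 + 1/(-64) = -5 - 1/64 = -321/64)
Y(-48, 37)/(-941) - 2007/207 = -321/64/(-941) - 2007/207 = -321/64*(-1/941) - 2007*1/207 = 321/60224 - 223/23 = -13422569/1385152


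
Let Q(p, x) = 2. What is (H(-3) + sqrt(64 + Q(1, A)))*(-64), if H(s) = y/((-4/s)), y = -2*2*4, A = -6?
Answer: 768 - 64*sqrt(66) ≈ 248.06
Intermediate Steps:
y = -16 (y = -4*4 = -16)
H(s) = 4*s (H(s) = -16*(-s/4) = -(-4)*s = 4*s)
(H(-3) + sqrt(64 + Q(1, A)))*(-64) = (4*(-3) + sqrt(64 + 2))*(-64) = (-12 + sqrt(66))*(-64) = 768 - 64*sqrt(66)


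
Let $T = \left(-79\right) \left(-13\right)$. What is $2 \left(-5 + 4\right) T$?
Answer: $-2054$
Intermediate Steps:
$T = 1027$
$2 \left(-5 + 4\right) T = 2 \left(-5 + 4\right) 1027 = 2 \left(-1\right) 1027 = \left(-2\right) 1027 = -2054$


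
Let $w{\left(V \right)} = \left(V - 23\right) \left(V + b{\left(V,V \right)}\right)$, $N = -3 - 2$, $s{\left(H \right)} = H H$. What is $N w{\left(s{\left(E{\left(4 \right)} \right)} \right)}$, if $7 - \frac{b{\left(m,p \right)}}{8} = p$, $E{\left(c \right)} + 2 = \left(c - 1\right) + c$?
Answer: $1190$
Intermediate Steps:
$E{\left(c \right)} = -3 + 2 c$ ($E{\left(c \right)} = -2 + \left(\left(c - 1\right) + c\right) = -2 + \left(\left(-1 + c\right) + c\right) = -2 + \left(-1 + 2 c\right) = -3 + 2 c$)
$b{\left(m,p \right)} = 56 - 8 p$
$s{\left(H \right)} = H^{2}$
$N = -5$ ($N = -3 - 2 = -5$)
$w{\left(V \right)} = \left(-23 + V\right) \left(56 - 7 V\right)$ ($w{\left(V \right)} = \left(V - 23\right) \left(V - \left(-56 + 8 V\right)\right) = \left(-23 + V\right) \left(56 - 7 V\right)$)
$N w{\left(s{\left(E{\left(4 \right)} \right)} \right)} = - 5 \left(-1288 - 7 \left(\left(-3 + 2 \cdot 4\right)^{2}\right)^{2} + 217 \left(-3 + 2 \cdot 4\right)^{2}\right) = - 5 \left(-1288 - 7 \left(\left(-3 + 8\right)^{2}\right)^{2} + 217 \left(-3 + 8\right)^{2}\right) = - 5 \left(-1288 - 7 \left(5^{2}\right)^{2} + 217 \cdot 5^{2}\right) = - 5 \left(-1288 - 7 \cdot 25^{2} + 217 \cdot 25\right) = - 5 \left(-1288 - 4375 + 5425\right) = \left(-5\right) \left(-238\right) = 1190$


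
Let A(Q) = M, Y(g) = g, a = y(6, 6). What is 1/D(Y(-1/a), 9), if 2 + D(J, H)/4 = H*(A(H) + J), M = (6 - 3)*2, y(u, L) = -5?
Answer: 5/1076 ≈ 0.0046468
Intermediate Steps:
a = -5
M = 6 (M = 3*2 = 6)
A(Q) = 6
D(J, H) = -8 + 4*H*(6 + J) (D(J, H) = -8 + 4*(H*(6 + J)) = -8 + 4*H*(6 + J))
1/D(Y(-1/a), 9) = 1/(-8 + 24*9 + 4*9*(-1/(-5))) = 1/(-8 + 216 + 4*9*(-1*(-1/5))) = 1/(-8 + 216 + 4*9*(1/5)) = 1/(-8 + 216 + 36/5) = 1/(1076/5) = 5/1076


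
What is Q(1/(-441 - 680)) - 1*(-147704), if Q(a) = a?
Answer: 165576183/1121 ≈ 1.4770e+5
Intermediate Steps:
Q(1/(-441 - 680)) - 1*(-147704) = 1/(-441 - 680) - 1*(-147704) = 1/(-1121) + 147704 = -1/1121 + 147704 = 165576183/1121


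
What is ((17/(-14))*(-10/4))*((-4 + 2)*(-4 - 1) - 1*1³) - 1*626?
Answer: -16763/28 ≈ -598.68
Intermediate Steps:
((17/(-14))*(-10/4))*((-4 + 2)*(-4 - 1) - 1*1³) - 1*626 = ((17*(-1/14))*(-10*¼))*(-2*(-5) - 1*1) - 626 = (-17/14*(-5/2))*(10 - 1) - 626 = (85/28)*9 - 626 = 765/28 - 626 = -16763/28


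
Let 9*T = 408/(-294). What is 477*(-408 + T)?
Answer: -9539788/49 ≈ -1.9469e+5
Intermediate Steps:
T = -68/441 (T = (408/(-294))/9 = (408*(-1/294))/9 = (⅑)*(-68/49) = -68/441 ≈ -0.15420)
477*(-408 + T) = 477*(-408 - 68/441) = 477*(-179996/441) = -9539788/49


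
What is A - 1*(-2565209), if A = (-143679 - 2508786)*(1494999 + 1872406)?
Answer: -8931921338116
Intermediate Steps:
A = -8931923903325 (A = -2652465*3367405 = -8931923903325)
A - 1*(-2565209) = -8931923903325 - 1*(-2565209) = -8931923903325 + 2565209 = -8931921338116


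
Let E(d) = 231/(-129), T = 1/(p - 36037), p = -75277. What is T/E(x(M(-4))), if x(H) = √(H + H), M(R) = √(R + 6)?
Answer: 43/8571178 ≈ 5.0168e-6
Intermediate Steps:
M(R) = √(6 + R)
x(H) = √2*√H (x(H) = √(2*H) = √2*√H)
T = -1/111314 (T = 1/(-75277 - 36037) = 1/(-111314) = -1/111314 ≈ -8.9836e-6)
E(d) = -77/43 (E(d) = 231*(-1/129) = -77/43)
T/E(x(M(-4))) = -1/(111314*(-77/43)) = -1/111314*(-43/77) = 43/8571178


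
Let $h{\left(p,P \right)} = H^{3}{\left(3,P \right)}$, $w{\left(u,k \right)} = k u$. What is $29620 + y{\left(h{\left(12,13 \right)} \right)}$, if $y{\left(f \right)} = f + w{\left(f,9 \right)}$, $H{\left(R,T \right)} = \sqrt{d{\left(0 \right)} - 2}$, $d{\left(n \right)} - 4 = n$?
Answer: $29620 + 20 \sqrt{2} \approx 29648.0$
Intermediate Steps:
$d{\left(n \right)} = 4 + n$
$H{\left(R,T \right)} = \sqrt{2}$ ($H{\left(R,T \right)} = \sqrt{\left(4 + 0\right) - 2} = \sqrt{4 - 2} = \sqrt{2}$)
$h{\left(p,P \right)} = 2 \sqrt{2}$ ($h{\left(p,P \right)} = \left(\sqrt{2}\right)^{3} = 2 \sqrt{2}$)
$y{\left(f \right)} = 10 f$ ($y{\left(f \right)} = f + 9 f = 10 f$)
$29620 + y{\left(h{\left(12,13 \right)} \right)} = 29620 + 10 \cdot 2 \sqrt{2} = 29620 + 20 \sqrt{2}$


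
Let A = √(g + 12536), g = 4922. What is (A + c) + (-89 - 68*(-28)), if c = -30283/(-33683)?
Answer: 61164928/33683 + √17458 ≈ 1948.0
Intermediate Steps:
c = 30283/33683 (c = -30283*(-1/33683) = 30283/33683 ≈ 0.89906)
A = √17458 (A = √(4922 + 12536) = √17458 ≈ 132.13)
(A + c) + (-89 - 68*(-28)) = (√17458 + 30283/33683) + (-89 - 68*(-28)) = (30283/33683 + √17458) + (-89 + 1904) = (30283/33683 + √17458) + 1815 = 61164928/33683 + √17458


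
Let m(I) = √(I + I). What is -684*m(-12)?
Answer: -1368*I*√6 ≈ -3350.9*I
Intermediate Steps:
m(I) = √2*√I (m(I) = √(2*I) = √2*√I)
-684*m(-12) = -684*√2*√(-12) = -684*√2*2*I*√3 = -1368*I*√6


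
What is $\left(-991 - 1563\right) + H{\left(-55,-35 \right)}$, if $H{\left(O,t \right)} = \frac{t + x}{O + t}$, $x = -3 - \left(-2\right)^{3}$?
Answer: $- \frac{7661}{3} \approx -2553.7$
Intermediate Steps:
$x = 5$ ($x = -3 - -8 = -3 + 8 = 5$)
$H{\left(O,t \right)} = \frac{5 + t}{O + t}$ ($H{\left(O,t \right)} = \frac{t + 5}{O + t} = \frac{5 + t}{O + t}$)
$\left(-991 - 1563\right) + H{\left(-55,-35 \right)} = \left(-991 - 1563\right) + \frac{5 - 35}{-55 - 35} = -2554 + \frac{1}{-90} \left(-30\right) = -2554 - - \frac{1}{3} = -2554 + \frac{1}{3} = - \frac{7661}{3}$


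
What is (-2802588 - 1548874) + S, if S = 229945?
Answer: -4121517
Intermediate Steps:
(-2802588 - 1548874) + S = (-2802588 - 1548874) + 229945 = -4351462 + 229945 = -4121517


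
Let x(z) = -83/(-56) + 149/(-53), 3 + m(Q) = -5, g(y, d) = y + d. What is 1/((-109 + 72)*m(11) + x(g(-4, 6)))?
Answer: 2968/874583 ≈ 0.0033936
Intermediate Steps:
g(y, d) = d + y
m(Q) = -8 (m(Q) = -3 - 5 = -8)
x(z) = -3945/2968 (x(z) = -83*(-1/56) + 149*(-1/53) = 83/56 - 149/53 = -3945/2968)
1/((-109 + 72)*m(11) + x(g(-4, 6))) = 1/((-109 + 72)*(-8) - 3945/2968) = 1/(-37*(-8) - 3945/2968) = 1/(296 - 3945/2968) = 1/(874583/2968) = 2968/874583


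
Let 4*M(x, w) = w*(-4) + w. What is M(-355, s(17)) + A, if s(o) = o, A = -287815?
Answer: -1151311/4 ≈ -2.8783e+5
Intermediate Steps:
M(x, w) = -3*w/4 (M(x, w) = (w*(-4) + w)/4 = (-4*w + w)/4 = (-3*w)/4 = -3*w/4)
M(-355, s(17)) + A = -¾*17 - 287815 = -51/4 - 287815 = -1151311/4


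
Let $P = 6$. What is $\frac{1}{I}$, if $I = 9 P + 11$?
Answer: $\frac{1}{65} \approx 0.015385$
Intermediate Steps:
$I = 65$ ($I = 9 \cdot 6 + 11 = 54 + 11 = 65$)
$\frac{1}{I} = \frac{1}{65}$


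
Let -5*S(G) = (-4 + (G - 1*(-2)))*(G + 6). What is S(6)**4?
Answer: 5308416/625 ≈ 8493.5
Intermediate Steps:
S(G) = -(-2 + G)*(6 + G)/5 (S(G) = -(-4 + (G - 1*(-2)))*(G + 6)/5 = -(-4 + (G + 2))*(6 + G)/5 = -(-4 + (2 + G))*(6 + G)/5 = -(-2 + G)*(6 + G)/5)
S(6)**4 = (12/5 - 4/5*6 - 1/5*6**2)**4 = (12/5 - 24/5 - 1/5*36)**4 = (12/5 - 24/5 - 36/5)**4 = (-48/5)**4 = 5308416/625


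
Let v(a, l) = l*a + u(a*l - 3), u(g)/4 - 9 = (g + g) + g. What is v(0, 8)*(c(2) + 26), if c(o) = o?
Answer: 0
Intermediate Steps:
u(g) = 36 + 12*g (u(g) = 36 + 4*((g + g) + g) = 36 + 4*(2*g + g) = 36 + 4*(3*g) = 36 + 12*g)
v(a, l) = 13*a*l (v(a, l) = l*a + (36 + 12*(a*l - 3)) = a*l + (36 + 12*(-3 + a*l)) = a*l + (36 + (-36 + 12*a*l)) = a*l + 12*a*l = 13*a*l)
v(0, 8)*(c(2) + 26) = (13*0*8)*(2 + 26) = 0*28 = 0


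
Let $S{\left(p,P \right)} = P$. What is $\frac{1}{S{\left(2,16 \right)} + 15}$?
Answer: $\frac{1}{31} \approx 0.032258$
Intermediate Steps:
$\frac{1}{S{\left(2,16 \right)} + 15} = \frac{1}{16 + 15} = \frac{1}{31}$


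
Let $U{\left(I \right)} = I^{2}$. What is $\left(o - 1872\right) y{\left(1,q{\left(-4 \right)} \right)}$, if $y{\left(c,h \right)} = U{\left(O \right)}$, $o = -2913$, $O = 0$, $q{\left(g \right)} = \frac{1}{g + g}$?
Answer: $0$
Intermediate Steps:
$q{\left(g \right)} = \frac{1}{2 g}$
$y{\left(c,h \right)} = 0$ ($y{\left(c,h \right)} = 0^{2} = 0$)
$\left(o - 1872\right) y{\left(1,q{\left(-4 \right)} \right)} = \left(-2913 - 1872\right) 0 = \left(-4785\right) 0 = 0$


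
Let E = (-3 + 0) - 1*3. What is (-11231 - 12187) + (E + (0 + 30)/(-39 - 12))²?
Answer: -6755258/289 ≈ -23375.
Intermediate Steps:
E = -6 (E = -3 - 3 = -6)
(-11231 - 12187) + (E + (0 + 30)/(-39 - 12))² = (-11231 - 12187) + (-6 + (0 + 30)/(-39 - 12))² = -23418 + (-6 + 30/(-51))² = -23418 + (-6 + 30*(-1/51))² = -23418 + (-6 - 10/17)² = -23418 + (-112/17)² = -23418 + 12544/289 = -6755258/289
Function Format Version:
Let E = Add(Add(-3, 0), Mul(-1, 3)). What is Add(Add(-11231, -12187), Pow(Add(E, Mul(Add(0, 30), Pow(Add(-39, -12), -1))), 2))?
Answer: Rational(-6755258, 289) ≈ -23375.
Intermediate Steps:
E = -6 (E = Add(-3, -3) = -6)
Add(Add(-11231, -12187), Pow(Add(E, Mul(Add(0, 30), Pow(Add(-39, -12), -1))), 2)) = Add(Add(-11231, -12187), Pow(Add(-6, Mul(Add(0, 30), Pow(Add(-39, -12), -1))), 2)) = Add(-23418, Pow(Add(-6, Mul(30, Pow(-51, -1))), 2)) = Add(-23418, Pow(Add(-6, Mul(30, Rational(-1, 51))), 2)) = Add(-23418, Pow(Add(-6, Rational(-10, 17)), 2)) = Add(-23418, Pow(Rational(-112, 17), 2)) = Add(-23418, Rational(12544, 289)) = Rational(-6755258, 289)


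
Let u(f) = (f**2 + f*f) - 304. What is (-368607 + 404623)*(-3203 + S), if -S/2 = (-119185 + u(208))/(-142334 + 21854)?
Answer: -144800587977/1255 ≈ -1.1538e+8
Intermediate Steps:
u(f) = -304 + 2*f**2 (u(f) = (f**2 + f**2) - 304 = 2*f**2 - 304 = -304 + 2*f**2)
S = -10987/20080 (S = -2*(-119185 + (-304 + 2*208**2))/(-142334 + 21854) = -2*(-119185 + (-304 + 2*43264))/(-120480) = -2*(-119185 + (-304 + 86528))*(-1)/120480 = -2*(-119185 + 86224)*(-1)/120480 = -(-65922)*(-1)/120480 = -2*10987/40160 = -10987/20080 ≈ -0.54716)
(-368607 + 404623)*(-3203 + S) = (-368607 + 404623)*(-3203 - 10987/20080) = 36016*(-64327227/20080) = -144800587977/1255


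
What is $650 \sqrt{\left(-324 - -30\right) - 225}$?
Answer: $650 i \sqrt{519} \approx 14808.0 i$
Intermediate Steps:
$650 \sqrt{\left(-324 - -30\right) - 225} = 650 \sqrt{\left(-324 + 30\right) - 225} = 650 \sqrt{-294 - 225} = 650 \sqrt{-519} = 650 i \sqrt{519}$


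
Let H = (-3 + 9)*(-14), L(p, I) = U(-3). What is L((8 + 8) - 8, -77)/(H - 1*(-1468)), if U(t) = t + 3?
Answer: 0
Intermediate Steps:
U(t) = 3 + t
L(p, I) = 0 (L(p, I) = 3 - 3 = 0)
H = -84 (H = 6*(-14) = -84)
L((8 + 8) - 8, -77)/(H - 1*(-1468)) = 0/(-84 - 1*(-1468)) = 0/(-84 + 1468) = 0/1384 = 0*(1/1384) = 0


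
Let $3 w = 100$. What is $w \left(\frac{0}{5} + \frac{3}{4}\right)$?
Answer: $25$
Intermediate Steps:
$w = \frac{100}{3}$ ($w = \frac{1}{3} \cdot 100 = \frac{100}{3} \approx 33.333$)
$w \left(\frac{0}{5} + \frac{3}{4}\right) = \frac{100 \left(\frac{0}{5} + \frac{3}{4}\right)}{3} = \frac{100 \left(0 \cdot \frac{1}{5} + 3 \cdot \frac{1}{4}\right)}{3} = \frac{100 \left(0 + \frac{3}{4}\right)}{3} = \frac{100}{3} \cdot \frac{3}{4} = 25$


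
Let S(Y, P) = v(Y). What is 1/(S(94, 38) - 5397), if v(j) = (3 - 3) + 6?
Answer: -1/5391 ≈ -0.00018549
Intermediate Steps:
v(j) = 6 (v(j) = 0 + 6 = 6)
S(Y, P) = 6
1/(S(94, 38) - 5397) = 1/(6 - 5397) = 1/(-5391) = -1/5391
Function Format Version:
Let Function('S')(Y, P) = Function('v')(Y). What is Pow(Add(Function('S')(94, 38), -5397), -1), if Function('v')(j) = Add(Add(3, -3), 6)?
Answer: Rational(-1, 5391) ≈ -0.00018549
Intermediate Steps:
Function('v')(j) = 6 (Function('v')(j) = Add(0, 6) = 6)
Function('S')(Y, P) = 6
Pow(Add(Function('S')(94, 38), -5397), -1) = Pow(Add(6, -5397), -1) = Pow(-5391, -1) = Rational(-1, 5391)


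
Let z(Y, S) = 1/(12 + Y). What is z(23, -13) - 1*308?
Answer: -10779/35 ≈ -307.97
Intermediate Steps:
z(23, -13) - 1*308 = 1/(12 + 23) - 1*308 = 1/35 - 308 = -10779/35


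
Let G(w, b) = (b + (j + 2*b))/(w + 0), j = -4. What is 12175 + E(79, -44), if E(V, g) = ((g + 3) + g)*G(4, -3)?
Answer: 49805/4 ≈ 12451.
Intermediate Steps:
G(w, b) = (-4 + 3*b)/w (G(w, b) = (b + (-4 + 2*b))/(w + 0) = (-4 + 3*b)/w)
E(V, g) = -39/4 - 13*g/2 (E(V, g) = ((g + 3) + g)*((-4 + 3*(-3))/4) = ((3 + g) + g)*((-4 - 9)/4) = (3 + 2*g)*((1/4)*(-13)) = (3 + 2*g)*(-13/4) = -39/4 - 13*g/2)
12175 + E(79, -44) = 12175 + (-39/4 - 13/2*(-44)) = 12175 + (-39/4 + 286) = 12175 + 1105/4 = 49805/4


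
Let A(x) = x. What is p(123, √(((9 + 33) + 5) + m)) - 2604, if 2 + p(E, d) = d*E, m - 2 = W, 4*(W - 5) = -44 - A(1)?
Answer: -2606 + 369*√19/2 ≈ -1801.8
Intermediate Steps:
W = -25/4 (W = 5 + (-44 - 1*1)/4 = 5 + (-44 - 1)/4 = 5 + (¼)*(-45) = 5 - 45/4 = -25/4 ≈ -6.2500)
m = -17/4 (m = 2 - 25/4 = -17/4 ≈ -4.2500)
p(E, d) = -2 + E*d (p(E, d) = -2 + d*E = -2 + E*d)
p(123, √(((9 + 33) + 5) + m)) - 2604 = (-2 + 123*√(((9 + 33) + 5) - 17/4)) - 2604 = (-2 + 123*√((42 + 5) - 17/4)) - 2604 = (-2 + 123*√(47 - 17/4)) - 2604 = (-2 + 123*√(171/4)) - 2604 = (-2 + 123*(3*√19/2)) - 2604 = (-2 + 369*√19/2) - 2604 = -2606 + 369*√19/2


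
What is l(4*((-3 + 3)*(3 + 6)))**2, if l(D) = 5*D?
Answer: 0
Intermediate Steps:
l(4*((-3 + 3)*(3 + 6)))**2 = (5*(4*((-3 + 3)*(3 + 6))))**2 = (5*(4*(0*9)))**2 = (5*(4*0))**2 = (5*0)**2 = 0**2 = 0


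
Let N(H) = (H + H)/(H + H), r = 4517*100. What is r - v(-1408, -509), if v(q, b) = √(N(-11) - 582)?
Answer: 451700 - I*√581 ≈ 4.517e+5 - 24.104*I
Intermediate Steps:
r = 451700
N(H) = 1 (N(H) = (2*H)/((2*H)) = (2*H)*(1/(2*H)) = 1)
v(q, b) = I*√581 (v(q, b) = √(1 - 582) = √(-581) = I*√581)
r - v(-1408, -509) = 451700 - I*√581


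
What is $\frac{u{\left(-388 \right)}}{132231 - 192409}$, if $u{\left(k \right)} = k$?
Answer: $\frac{194}{30089} \approx 0.0064475$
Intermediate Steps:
$\frac{u{\left(-388 \right)}}{132231 - 192409} = - \frac{388}{132231 - 192409} = - \frac{388}{-60178} = \left(-388\right) \left(- \frac{1}{60178}\right) = \frac{194}{30089}$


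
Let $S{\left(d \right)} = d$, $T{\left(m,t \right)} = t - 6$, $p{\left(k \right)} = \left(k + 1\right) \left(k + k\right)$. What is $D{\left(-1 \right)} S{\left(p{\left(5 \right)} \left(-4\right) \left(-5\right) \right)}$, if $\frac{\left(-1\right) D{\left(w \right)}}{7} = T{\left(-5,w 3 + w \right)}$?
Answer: $84000$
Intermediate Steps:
$p{\left(k \right)} = 2 k \left(1 + k\right)$ ($p{\left(k \right)} = \left(1 + k\right) 2 k = 2 k \left(1 + k\right)$)
$T{\left(m,t \right)} = -6 + t$ ($T{\left(m,t \right)} = t - 6 = -6 + t$)
$D{\left(w \right)} = 42 - 28 w$ ($D{\left(w \right)} = - 7 \left(-6 + \left(w 3 + w\right)\right) = - 7 \left(-6 + \left(3 w + w\right)\right) = - 7 \left(-6 + 4 w\right) = 42 - 28 w$)
$D{\left(-1 \right)} S{\left(p{\left(5 \right)} \left(-4\right) \left(-5\right) \right)} = \left(42 - -28\right) 2 \cdot 5 \left(1 + 5\right) \left(-4\right) \left(-5\right) = \left(42 + 28\right) 2 \cdot 5 \cdot 6 \left(-4\right) \left(-5\right) = 70 \cdot 60 \left(-4\right) \left(-5\right) = 70 \left(\left(-240\right) \left(-5\right)\right) = 70 \cdot 1200 = 84000$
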